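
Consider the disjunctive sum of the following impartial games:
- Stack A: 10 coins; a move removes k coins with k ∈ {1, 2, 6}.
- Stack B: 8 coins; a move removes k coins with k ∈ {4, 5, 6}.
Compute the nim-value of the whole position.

Build the Grundy sequence for stack A with g(k) = mex{g(k−s) : s ∈ {1, 2, 6}, s ≤ k}:
k:     0  1  2  3  4  5  6  7  8  9 10
g(k):  0  1  2  0  1  2  3  0  1  2  0
So g(10) = 0.
Grundy values for stack B (subtraction set {4, 5, 6}):
k:     0  1  2  3  4  5  6  7  8
g(k):  0  0  0  0  1  1  1  1  2
So g(8) = 2.
The value of a disjunctive sum is the nim-sum of the parts.
Combined value = 0 XOR 2 = 2.

2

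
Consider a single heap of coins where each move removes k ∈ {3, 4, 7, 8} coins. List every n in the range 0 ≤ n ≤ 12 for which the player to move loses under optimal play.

0, 1, 2, 11, 12

Build the Grundy sequence with g(k) = mex{g(k−s) : s ∈ {3, 4, 7, 8}, s ≤ k}:
k:     0  1  2  3  4  5  6  7  8  9 10 11 12
g(k):  0  0  0  1  1  1  2  2  2  3  3  0  0
The P-positions (g = 0) in 0..12 are 0, 1, 2, 11, 12.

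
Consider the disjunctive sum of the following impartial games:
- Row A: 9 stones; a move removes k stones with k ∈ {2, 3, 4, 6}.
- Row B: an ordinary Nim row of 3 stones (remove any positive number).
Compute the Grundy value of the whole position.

3

Grundy values for row A (subtraction set {2, 3, 4, 6}):
g(0) = mex{} = 0
g(1) = mex{} = 0
g(2) = mex{0} = 1
g(3) = mex{0} = 1
g(4) = mex{0,1} = 2
g(5) = mex{0,1} = 2
g(6) = mex{0,1,2} = 3
g(7) = mex{0,1,2} = 3
g(8) = mex{1,2,3} = 0
g(9) = mex{1,2,3} = 0
So g(9) = 0.
Row B is a plain Nim row of size 3, so its Grundy value is 3.
By the Sprague-Grundy theorem, the Grundy value of a sum of independent games is the XOR of the component values.
Combined value = 0 XOR 3 = 3.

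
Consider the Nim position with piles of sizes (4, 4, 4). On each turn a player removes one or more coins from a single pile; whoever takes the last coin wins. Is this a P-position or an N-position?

Compute the nim-sum pairwise:
4 XOR 4 = 0
0 XOR 4 = 4
The nim-sum is 4 ≠ 0, so this is an N-position: the player to move can win.

N-position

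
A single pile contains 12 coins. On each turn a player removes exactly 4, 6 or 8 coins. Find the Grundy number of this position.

0

Build the Grundy sequence with g(k) = mex{g(k−s) : s ∈ {4, 6, 8}, s ≤ k}:
k:     0  1  2  3  4  5  6  7  8  9 10 11 12
g(k):  0  0  0  0  1  1  1  1  2  2  2  2  0
So g(12) = 0.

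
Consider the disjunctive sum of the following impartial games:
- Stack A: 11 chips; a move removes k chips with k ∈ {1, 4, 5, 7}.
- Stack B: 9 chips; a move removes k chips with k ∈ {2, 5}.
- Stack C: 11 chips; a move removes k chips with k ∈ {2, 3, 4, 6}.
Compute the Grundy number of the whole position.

1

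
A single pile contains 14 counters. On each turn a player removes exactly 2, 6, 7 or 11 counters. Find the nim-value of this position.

0

Build the Grundy sequence with g(k) = mex{g(k−s) : s ∈ {2, 6, 7, 11}, s ≤ k}:
g(0) = mex{} = 0
g(1) = mex{} = 0
g(2) = mex{0} = 1
g(3) = mex{0} = 1
g(4) = mex{1} = 0
g(5) = mex{1} = 0
g(6) = mex{0} = 1
g(7) = mex{0} = 1
g(8) = mex{0,1} = 2
g(9) = mex{1} = 0
g(10) = mex{0,1,2} = 3
g(11) = mex{0} = 1
g(12) = mex{0,1,3} = 2
g(13) = mex{1} = 0
g(14) = mex{1,2} = 0
So g(14) = 0.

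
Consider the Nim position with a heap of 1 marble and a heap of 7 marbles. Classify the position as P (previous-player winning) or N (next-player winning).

Compute the nim-sum pairwise:
1 ⊕ 7 = 6
The nim-sum is 6 ≠ 0, so this is an N-position: the player to move can win.

N-position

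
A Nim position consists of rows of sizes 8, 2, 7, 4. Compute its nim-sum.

Write each in binary and XOR column by column:
  1000  (8)
  0010  (2)
  0111  (7)
  0100  (4)
  ----
  1001  (9)

9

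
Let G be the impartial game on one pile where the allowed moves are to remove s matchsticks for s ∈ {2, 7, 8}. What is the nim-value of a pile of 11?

3

Compute g(0), g(1), … for moves {2, 7, 8}:
k:     0  1  2  3  4  5  6  7  8  9 10 11
g(k):  0  0  1  1  0  0  1  1  2  2  0  3
So g(11) = 3.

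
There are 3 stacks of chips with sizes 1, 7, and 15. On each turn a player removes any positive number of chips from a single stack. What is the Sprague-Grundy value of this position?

Compute the nim-sum pairwise:
1 XOR 7 = 6
6 XOR 15 = 9

9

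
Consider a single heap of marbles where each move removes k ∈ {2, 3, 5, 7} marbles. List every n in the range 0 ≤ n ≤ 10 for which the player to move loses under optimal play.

Compute g(0), g(1), … for moves {2, 3, 5, 7}:
k:     0  1  2  3  4  5  6  7  8  9 10
g(k):  0  0  1  1  2  2  3  3  4  0  0
The P-positions (g = 0) in 0..10 are 0, 1, 9, 10.

0, 1, 9, 10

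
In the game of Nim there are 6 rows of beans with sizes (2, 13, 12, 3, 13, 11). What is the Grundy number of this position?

6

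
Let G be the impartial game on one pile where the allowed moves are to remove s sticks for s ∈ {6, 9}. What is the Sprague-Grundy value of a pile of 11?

1

Build the Grundy sequence with g(k) = mex{g(k−s) : s ∈ {6, 9}, s ≤ k}:
g(0) = mex{} = 0
g(1) = mex{} = 0
g(2) = mex{} = 0
g(3) = mex{} = 0
g(4) = mex{} = 0
g(5) = mex{} = 0
g(6) = mex{0} = 1
g(7) = mex{0} = 1
g(8) = mex{0} = 1
g(9) = mex{0} = 1
g(10) = mex{0} = 1
g(11) = mex{0} = 1
So g(11) = 1.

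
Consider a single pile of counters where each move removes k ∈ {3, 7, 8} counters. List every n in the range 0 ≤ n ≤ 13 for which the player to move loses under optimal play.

0, 1, 2, 6, 11, 12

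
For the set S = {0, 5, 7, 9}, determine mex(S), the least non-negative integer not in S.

1

0 is in the set but 1 is not, so the mex is 1.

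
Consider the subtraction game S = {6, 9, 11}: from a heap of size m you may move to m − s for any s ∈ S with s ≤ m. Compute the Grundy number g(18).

Compute g(0), g(1), … for moves {6, 9, 11}:
k:     0  1  2  3  4  5  6  7  8  9 10 11 12 13 14 15 16 17 18
g(k):  0  0  0  0  0  0  1  1  1  1  1  1  2  2  2  2  2  0  0
So g(18) = 0.

0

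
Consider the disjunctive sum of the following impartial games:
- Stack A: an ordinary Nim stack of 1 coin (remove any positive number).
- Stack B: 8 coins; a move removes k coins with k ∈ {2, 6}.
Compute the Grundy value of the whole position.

1

Stack A is a plain Nim stack of size 1, so its Grundy value is 1.
Grundy values for stack B (subtraction set {2, 6}):
k:     0  1  2  3  4  5  6  7  8
g(k):  0  0  1  1  0  0  1  1  0
So g(8) = 0.
By the Sprague-Grundy theorem, the Grundy value of a sum of independent games is the XOR of the component values.
Combined value = 1 XOR 0 = 1.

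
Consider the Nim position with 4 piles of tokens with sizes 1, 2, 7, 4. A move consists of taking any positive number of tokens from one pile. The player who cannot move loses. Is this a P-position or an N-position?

In binary:
  001  (1)
  010  (2)
  111  (7)
  100  (4)
  ---
  000  (0)
The nim-sum is 0, so this is a P-position: the player to move is in a losing position under optimal play.

P-position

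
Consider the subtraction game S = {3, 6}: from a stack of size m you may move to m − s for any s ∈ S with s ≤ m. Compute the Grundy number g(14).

1

Build the Grundy sequence with g(k) = mex{g(k−s) : s ∈ {3, 6}, s ≤ k}:
g(0) = mex{} = 0
g(1) = mex{} = 0
g(2) = mex{} = 0
g(3) = mex{0} = 1
g(4) = mex{0} = 1
g(5) = mex{0} = 1
g(6) = mex{0,1} = 2
g(7) = mex{0,1} = 2
g(8) = mex{0,1} = 2
g(9) = mex{1,2} = 0
g(10) = mex{1,2} = 0
g(11) = mex{1,2} = 0
g(12) = mex{0,2} = 1
g(13) = mex{0,2} = 1
g(14) = mex{0,2} = 1
So g(14) = 1.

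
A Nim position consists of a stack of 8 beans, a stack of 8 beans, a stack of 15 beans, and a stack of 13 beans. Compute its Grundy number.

2

Write each in binary and XOR column by column:
  1000  (8)
  1000  (8)
  1111  (15)
  1101  (13)
  ----
  0010  (2)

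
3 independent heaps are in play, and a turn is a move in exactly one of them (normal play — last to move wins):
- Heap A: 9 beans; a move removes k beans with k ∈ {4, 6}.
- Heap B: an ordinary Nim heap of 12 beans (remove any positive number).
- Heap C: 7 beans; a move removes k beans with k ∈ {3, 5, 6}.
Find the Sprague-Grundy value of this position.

Grundy values for heap A (subtraction set {4, 6}):
g(0) = mex{} = 0
g(1) = mex{} = 0
g(2) = mex{} = 0
g(3) = mex{} = 0
g(4) = mex{0} = 1
g(5) = mex{0} = 1
g(6) = mex{0} = 1
g(7) = mex{0} = 1
g(8) = mex{0,1} = 2
g(9) = mex{0,1} = 2
So g(9) = 2.
Heap B is a plain Nim heap of size 12, so its Grundy value is 12.
Grundy values for heap C (subtraction set {3, 5, 6}):
k:     0  1  2  3  4  5  6  7
g(k):  0  0  0  1  1  1  2  2
So g(7) = 2.
By the Sprague-Grundy theorem, the Grundy value of a sum of independent games is the XOR of the component values.
Combined value = 2 ⊕ 12 ⊕ 2 = 12.

12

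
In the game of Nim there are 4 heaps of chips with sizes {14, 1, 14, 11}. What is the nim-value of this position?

10

Nim-sum: 14 XOR 1 XOR 14 XOR 11 = 10.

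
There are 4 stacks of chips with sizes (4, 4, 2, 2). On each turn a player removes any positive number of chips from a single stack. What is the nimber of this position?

Compute the nim-sum pairwise:
4 ^ 4 = 0
0 ^ 2 = 2
2 ^ 2 = 0

0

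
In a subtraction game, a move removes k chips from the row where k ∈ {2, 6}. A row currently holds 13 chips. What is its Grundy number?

0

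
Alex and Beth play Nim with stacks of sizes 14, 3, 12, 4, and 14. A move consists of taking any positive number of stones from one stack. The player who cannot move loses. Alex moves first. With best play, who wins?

Alex wins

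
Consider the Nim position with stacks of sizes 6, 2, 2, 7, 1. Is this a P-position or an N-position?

P-position

Write each in binary and XOR column by column:
  110  (6)
  010  (2)
  010  (2)
  111  (7)
  001  (1)
  ---
  000  (0)
The nim-sum is 0, so this is a P-position: the player to move is in a losing position under optimal play.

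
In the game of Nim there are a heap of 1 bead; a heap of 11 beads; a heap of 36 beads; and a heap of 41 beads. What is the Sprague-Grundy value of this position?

7

In binary:
  000001  (1)
  001011  (11)
  100100  (36)
  101001  (41)
  ------
  000111  (7)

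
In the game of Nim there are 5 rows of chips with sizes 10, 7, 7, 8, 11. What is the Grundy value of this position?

9

Nim-sum: 10 ⊕ 7 ⊕ 7 ⊕ 8 ⊕ 11 = 9.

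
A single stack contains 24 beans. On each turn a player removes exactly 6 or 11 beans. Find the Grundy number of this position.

Compute g(0), g(1), … for moves {6, 11}:
k:     0  1  2  3  4  5  6  7  8  9 10 11 12 13 14 15 16 17 18 19 20 21 22 23 24
g(k):  0  0  0  0  0  0  1  1  1  1  1  1  2  2  2  2  2  0  0  0  0  0  0  1  1
So g(24) = 1.

1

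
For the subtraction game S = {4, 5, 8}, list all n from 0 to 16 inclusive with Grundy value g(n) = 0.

0, 1, 2, 3, 12, 13, 14, 15

Grundy values for subtraction set {4, 5, 8}:
k:     0  1  2  3  4  5  6  7  8  9 10 11 12 13 14 15 16
g(k):  0  0  0  0  1  1  1  1  2  2  2  2  0  0  0  0  1
The P-positions (g = 0) in 0..16 are 0, 1, 2, 3, 12, 13, 14, 15.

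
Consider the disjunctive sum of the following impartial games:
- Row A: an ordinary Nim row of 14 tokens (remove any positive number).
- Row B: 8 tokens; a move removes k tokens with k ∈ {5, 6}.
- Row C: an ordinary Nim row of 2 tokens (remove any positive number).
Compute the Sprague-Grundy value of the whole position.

13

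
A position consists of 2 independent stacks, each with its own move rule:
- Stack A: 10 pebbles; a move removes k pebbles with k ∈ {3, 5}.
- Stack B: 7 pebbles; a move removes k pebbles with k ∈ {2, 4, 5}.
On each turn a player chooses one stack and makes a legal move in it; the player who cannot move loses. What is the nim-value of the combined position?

0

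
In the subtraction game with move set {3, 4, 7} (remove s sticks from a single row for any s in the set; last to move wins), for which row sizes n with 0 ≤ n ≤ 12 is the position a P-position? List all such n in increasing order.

0, 1, 2, 10, 11, 12

Build the Grundy sequence with g(k) = mex{g(k−s) : s ∈ {3, 4, 7}, s ≤ k}:
g(0) = mex{} = 0
g(1) = mex{} = 0
g(2) = mex{} = 0
g(3) = mex{0} = 1
g(4) = mex{0} = 1
g(5) = mex{0} = 1
g(6) = mex{0,1} = 2
g(7) = mex{0,1} = 2
g(8) = mex{0,1} = 2
g(9) = mex{0,1,2} = 3
g(10) = mex{1,2} = 0
g(11) = mex{1,2} = 0
g(12) = mex{1,2,3} = 0
The P-positions (g = 0) in 0..12 are 0, 1, 2, 10, 11, 12.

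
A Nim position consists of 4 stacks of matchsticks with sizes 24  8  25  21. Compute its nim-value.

In binary:
  11000  (24)
  01000  (8)
  11001  (25)
  10101  (21)
  -----
  11100  (28)

28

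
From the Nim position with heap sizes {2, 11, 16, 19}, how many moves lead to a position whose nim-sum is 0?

Nim-sum: 2 ^ 11 ^ 16 ^ 19 = 10.
The overall nim-sum is X = 10. A heap of size p has a winning move iff p XOR X < p (reduce it to p XOR X).
  2: 2 XOR 10 = 8 ≥ 2 — no move.
  11: 11 XOR 10 = 1 < 11 — winning move (to 1).
  16: 16 XOR 10 = 26 ≥ 16 — no move.
  19: 19 XOR 10 = 25 ≥ 19 — no move.
That gives 1 winning move.

1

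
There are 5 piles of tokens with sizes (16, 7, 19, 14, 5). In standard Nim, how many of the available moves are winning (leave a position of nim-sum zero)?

Compute the nim-sum pairwise:
16 ^ 7 = 23
23 ^ 19 = 4
4 ^ 14 = 10
10 ^ 5 = 15
The overall nim-sum is X = 15. A pile of size p has a winning move iff p XOR X < p (reduce it to p XOR X).
  16: 16 XOR 15 = 31 ≥ 16 — no move.
  7: 7 XOR 15 = 8 ≥ 7 — no move.
  19: 19 XOR 15 = 28 ≥ 19 — no move.
  14: 14 XOR 15 = 1 < 14 — winning move (to 1).
  5: 5 XOR 15 = 10 ≥ 5 — no move.
That gives 1 winning move.

1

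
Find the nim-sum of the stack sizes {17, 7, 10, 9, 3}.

22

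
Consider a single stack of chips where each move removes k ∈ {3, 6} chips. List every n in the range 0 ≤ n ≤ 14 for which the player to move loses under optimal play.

0, 1, 2, 9, 10, 11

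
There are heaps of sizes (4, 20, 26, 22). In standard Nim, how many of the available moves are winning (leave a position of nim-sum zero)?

Nim-sum: 4 ^ 20 ^ 26 ^ 22 = 28.
The overall nim-sum is X = 28. A heap of size p has a winning move iff p XOR X < p (reduce it to p XOR X).
  4: 4 XOR 28 = 24 ≥ 4 — no move.
  20: 20 XOR 28 = 8 < 20 — winning move (to 8).
  26: 26 XOR 28 = 6 < 26 — winning move (to 6).
  22: 22 XOR 28 = 10 < 22 — winning move (to 10).
That gives 3 winning moves.

3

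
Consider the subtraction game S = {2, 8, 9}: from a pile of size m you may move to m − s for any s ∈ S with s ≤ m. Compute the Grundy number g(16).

Build the Grundy sequence with g(k) = mex{g(k−s) : s ∈ {2, 8, 9}, s ≤ k}:
k:     0  1  2  3  4  5  6  7  8  9 10 11 12 13 14 15 16
g(k):  0  0  1  1  0  0  1  1  2  2  3  0  2  1  3  0  0
So g(16) = 0.

0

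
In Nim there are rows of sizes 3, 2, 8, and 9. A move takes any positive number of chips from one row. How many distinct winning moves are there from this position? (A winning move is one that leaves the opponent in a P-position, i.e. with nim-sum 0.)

Nim-sum: 3 ^ 2 ^ 8 ^ 9 = 0.
The nim-sum is already 0, so every move leaves a nonzero nim-sum — there are no winning moves.

0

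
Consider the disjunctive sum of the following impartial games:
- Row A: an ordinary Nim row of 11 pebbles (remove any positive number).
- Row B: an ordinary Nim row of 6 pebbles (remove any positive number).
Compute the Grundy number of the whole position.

Row A is a plain Nim row of size 11, so its Grundy value is 11.
Row B is a plain Nim row of size 6, so its Grundy value is 6.
By the Sprague-Grundy theorem, the Grundy value of a sum of independent games is the XOR of the component values.
Combined value = 11 ⊕ 6 = 13.

13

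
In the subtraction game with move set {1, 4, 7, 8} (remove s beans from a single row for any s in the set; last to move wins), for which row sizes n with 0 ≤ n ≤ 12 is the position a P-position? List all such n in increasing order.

0, 2, 5, 11

Build the Grundy sequence with g(k) = mex{g(k−s) : s ∈ {1, 4, 7, 8}, s ≤ k}:
g(0) = mex{} = 0
g(1) = mex{0} = 1
g(2) = mex{1} = 0
g(3) = mex{0} = 1
g(4) = mex{0,1} = 2
g(5) = mex{1,2} = 0
g(6) = mex{0} = 1
g(7) = mex{0,1} = 2
g(8) = mex{0,1,2} = 3
g(9) = mex{0,1,3} = 2
g(10) = mex{0,1,2} = 3
g(11) = mex{1,2,3} = 0
g(12) = mex{0,2,3} = 1
The P-positions (g = 0) in 0..12 are 0, 2, 5, 11.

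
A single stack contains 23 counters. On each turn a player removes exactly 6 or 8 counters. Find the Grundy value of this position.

1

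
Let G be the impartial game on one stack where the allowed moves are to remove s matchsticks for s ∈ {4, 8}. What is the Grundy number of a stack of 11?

2

Build the Grundy sequence with g(k) = mex{g(k−s) : s ∈ {4, 8}, s ≤ k}:
k:     0  1  2  3  4  5  6  7  8  9 10 11
g(k):  0  0  0  0  1  1  1  1  2  2  2  2
So g(11) = 2.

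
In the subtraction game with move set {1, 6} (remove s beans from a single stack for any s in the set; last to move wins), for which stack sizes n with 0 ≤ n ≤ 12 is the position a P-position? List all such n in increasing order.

Compute g(0), g(1), … for moves {1, 6}:
k:     0  1  2  3  4  5  6  7  8  9 10 11 12
g(k):  0  1  0  1  0  1  2  0  1  0  1  0  1
The P-positions (g = 0) in 0..12 are 0, 2, 4, 7, 9, 11.

0, 2, 4, 7, 9, 11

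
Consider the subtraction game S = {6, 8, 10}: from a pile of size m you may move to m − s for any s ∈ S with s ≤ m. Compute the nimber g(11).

1

Build the Grundy sequence with g(k) = mex{g(k−s) : s ∈ {6, 8, 10}, s ≤ k}:
g(0) = mex{} = 0
g(1) = mex{} = 0
g(2) = mex{} = 0
g(3) = mex{} = 0
g(4) = mex{} = 0
g(5) = mex{} = 0
g(6) = mex{0} = 1
g(7) = mex{0} = 1
g(8) = mex{0} = 1
g(9) = mex{0} = 1
g(10) = mex{0} = 1
g(11) = mex{0} = 1
So g(11) = 1.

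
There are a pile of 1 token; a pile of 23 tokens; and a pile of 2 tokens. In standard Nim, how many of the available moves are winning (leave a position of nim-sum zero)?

In binary:
  00001  (1)
  10111  (23)
  00010  (2)
  -----
  10100  (20)
The overall nim-sum is X = 20. A pile of size p has a winning move iff p XOR X < p (reduce it to p XOR X).
  1: 1 XOR 20 = 21 ≥ 1 — no move.
  23: 23 XOR 20 = 3 < 23 — winning move (to 3).
  2: 2 XOR 20 = 22 ≥ 2 — no move.
That gives 1 winning move.

1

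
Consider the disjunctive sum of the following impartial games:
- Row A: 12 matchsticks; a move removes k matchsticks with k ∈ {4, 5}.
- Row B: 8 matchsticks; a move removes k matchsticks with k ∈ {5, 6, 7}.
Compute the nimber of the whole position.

1

Build the Grundy sequence for row A with g(k) = mex{g(k−s) : s ∈ {4, 5}, s ≤ k}:
k:     0  1  2  3  4  5  6  7  8  9 10 11 12
g(k):  0  0  0  0  1  1  1  1  2  0  0  0  0
So g(12) = 0.
For row B, compute g(0), g(1), … with moves {5, 6, 7}:
g(0) = mex{} = 0
g(1) = mex{} = 0
g(2) = mex{} = 0
g(3) = mex{} = 0
g(4) = mex{} = 0
g(5) = mex{0} = 1
g(6) = mex{0} = 1
g(7) = mex{0} = 1
g(8) = mex{0} = 1
So g(8) = 1.
The value of a disjunctive sum is the nim-sum of the parts.
Combined value = 0 ⊕ 1 = 1.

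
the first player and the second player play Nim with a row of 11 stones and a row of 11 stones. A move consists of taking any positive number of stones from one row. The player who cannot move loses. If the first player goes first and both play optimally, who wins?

Write each in binary and XOR column by column:
  1011  (11)
  1011  (11)
  ----
  0000  (0)
The nim-sum is 0, so this is a P-position: the player to move is in a losing position under optimal play; the first player is about to move from it and so loses — the second player wins.

the second player wins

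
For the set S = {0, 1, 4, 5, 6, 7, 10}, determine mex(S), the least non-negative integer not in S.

2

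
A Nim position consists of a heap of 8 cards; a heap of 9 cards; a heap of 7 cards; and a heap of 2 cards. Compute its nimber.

Nim-sum: 8 XOR 9 XOR 7 XOR 2 = 4.

4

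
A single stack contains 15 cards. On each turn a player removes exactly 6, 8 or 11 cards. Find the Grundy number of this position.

Compute g(0), g(1), … for moves {6, 8, 11}:
k:     0  1  2  3  4  5  6  7  8  9 10 11 12 13 14 15
g(k):  0  0  0  0  0  0  1  1  1  1  1  1  2  2  2  2
So g(15) = 2.

2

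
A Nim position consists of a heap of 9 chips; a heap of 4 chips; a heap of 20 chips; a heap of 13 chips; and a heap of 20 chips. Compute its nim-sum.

0

Bitwise XOR of the heap sizes:
  01001  (9)
  00100  (4)
  10100  (20)
  01101  (13)
  10100  (20)
  -----
  00000  (0)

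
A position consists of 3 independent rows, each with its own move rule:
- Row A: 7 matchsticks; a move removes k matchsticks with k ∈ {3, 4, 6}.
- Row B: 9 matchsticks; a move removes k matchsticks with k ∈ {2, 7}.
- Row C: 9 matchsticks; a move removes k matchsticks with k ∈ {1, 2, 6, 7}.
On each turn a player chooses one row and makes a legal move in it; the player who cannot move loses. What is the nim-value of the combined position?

3

Grundy values for row A (subtraction set {3, 4, 6}):
g(0) = mex{} = 0
g(1) = mex{} = 0
g(2) = mex{} = 0
g(3) = mex{0} = 1
g(4) = mex{0} = 1
g(5) = mex{0} = 1
g(6) = mex{0,1} = 2
g(7) = mex{0,1} = 2
So g(7) = 2.
Grundy values for row B (subtraction set {2, 7}):
g(0) = mex{} = 0
g(1) = mex{} = 0
g(2) = mex{0} = 1
g(3) = mex{0} = 1
g(4) = mex{1} = 0
g(5) = mex{1} = 0
g(6) = mex{0} = 1
g(7) = mex{0} = 1
g(8) = mex{0,1} = 2
g(9) = mex{1} = 0
So g(9) = 0.
Build the Grundy sequence for row C with g(k) = mex{g(k−s) : s ∈ {1, 2, 6, 7}, s ≤ k}:
g(0) = mex{} = 0
g(1) = mex{0} = 1
g(2) = mex{0,1} = 2
g(3) = mex{1,2} = 0
g(4) = mex{0,2} = 1
g(5) = mex{0,1} = 2
g(6) = mex{0,1,2} = 3
g(7) = mex{0,1,2,3} = 4
g(8) = mex{1,2,3,4} = 0
g(9) = mex{0,2,4} = 1
So g(9) = 1.
The value of a disjunctive sum is the nim-sum of the parts.
Combined value = 2 ⊕ 0 ⊕ 1 = 3.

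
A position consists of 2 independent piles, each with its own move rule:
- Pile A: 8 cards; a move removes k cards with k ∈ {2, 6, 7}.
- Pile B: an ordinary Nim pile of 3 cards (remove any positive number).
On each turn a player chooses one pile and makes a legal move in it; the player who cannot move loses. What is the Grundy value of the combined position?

1

For pile A, compute g(0), g(1), … with moves {2, 6, 7}:
g(0) = mex{} = 0
g(1) = mex{} = 0
g(2) = mex{0} = 1
g(3) = mex{0} = 1
g(4) = mex{1} = 0
g(5) = mex{1} = 0
g(6) = mex{0} = 1
g(7) = mex{0} = 1
g(8) = mex{0,1} = 2
So g(8) = 2.
Pile B is a plain Nim pile of size 3, so its Grundy value is 3.
The value of a disjunctive sum is the nim-sum of the parts.
Combined value = 2 ⊕ 3 = 1.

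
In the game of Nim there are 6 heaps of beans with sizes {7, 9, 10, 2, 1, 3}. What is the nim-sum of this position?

Compute the nim-sum pairwise:
7 XOR 9 = 14
14 XOR 10 = 4
4 XOR 2 = 6
6 XOR 1 = 7
7 XOR 3 = 4

4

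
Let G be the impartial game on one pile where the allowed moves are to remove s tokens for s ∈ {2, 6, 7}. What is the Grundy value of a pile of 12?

2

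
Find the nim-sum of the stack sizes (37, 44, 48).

57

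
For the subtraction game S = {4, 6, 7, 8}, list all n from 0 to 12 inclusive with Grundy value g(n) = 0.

0, 1, 2, 3, 12

Build the Grundy sequence with g(k) = mex{g(k−s) : s ∈ {4, 6, 7, 8}, s ≤ k}:
k:     0  1  2  3  4  5  6  7  8  9 10 11 12
g(k):  0  0  0  0  1  1  1  1  2  2  2  2  0
The P-positions (g = 0) in 0..12 are 0, 1, 2, 3, 12.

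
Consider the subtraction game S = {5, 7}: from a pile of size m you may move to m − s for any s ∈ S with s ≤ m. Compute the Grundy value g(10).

2

Compute g(0), g(1), … for moves {5, 7}:
k:     0  1  2  3  4  5  6  7  8  9 10
g(k):  0  0  0  0  0  1  1  1  1  1  2
So g(10) = 2.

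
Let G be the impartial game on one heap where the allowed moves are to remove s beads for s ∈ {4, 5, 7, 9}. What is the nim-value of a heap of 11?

2

Build the Grundy sequence with g(k) = mex{g(k−s) : s ∈ {4, 5, 7, 9}, s ≤ k}:
g(0) = mex{} = 0
g(1) = mex{} = 0
g(2) = mex{} = 0
g(3) = mex{} = 0
g(4) = mex{0} = 1
g(5) = mex{0} = 1
g(6) = mex{0} = 1
g(7) = mex{0} = 1
g(8) = mex{0,1} = 2
g(9) = mex{0,1} = 2
g(10) = mex{0,1} = 2
g(11) = mex{0,1} = 2
So g(11) = 2.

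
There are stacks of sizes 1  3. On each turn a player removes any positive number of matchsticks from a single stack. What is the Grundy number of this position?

2

Nim-sum: 1 ⊕ 3 = 2.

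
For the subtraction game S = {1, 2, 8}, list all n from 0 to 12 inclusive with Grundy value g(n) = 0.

0, 3, 6, 9, 12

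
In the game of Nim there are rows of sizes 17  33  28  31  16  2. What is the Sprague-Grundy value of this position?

Compute the nim-sum pairwise:
17 ^ 33 = 48
48 ^ 28 = 44
44 ^ 31 = 51
51 ^ 16 = 35
35 ^ 2 = 33

33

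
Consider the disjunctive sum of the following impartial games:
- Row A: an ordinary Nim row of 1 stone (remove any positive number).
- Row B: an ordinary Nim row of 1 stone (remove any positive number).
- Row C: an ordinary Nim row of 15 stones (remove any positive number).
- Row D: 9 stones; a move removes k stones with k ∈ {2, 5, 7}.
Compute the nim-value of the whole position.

13

Row A is a plain Nim row of size 1, so its Grundy value is 1.
Row B is a plain Nim row of size 1, so its Grundy value is 1.
Row C is a plain Nim row of size 15, so its Grundy value is 15.
Grundy values for row D (subtraction set {2, 5, 7}):
k:     0  1  2  3  4  5  6  7  8  9
g(k):  0  0  1  1  0  2  1  3  2  2
So g(9) = 2.
The value of a disjunctive sum is the nim-sum of the parts.
Combined value = 1 ⊕ 1 ⊕ 15 ⊕ 2 = 13.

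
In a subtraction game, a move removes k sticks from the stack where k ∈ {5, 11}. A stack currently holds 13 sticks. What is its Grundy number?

2

Grundy values for subtraction set {5, 11}:
k:     0  1  2  3  4  5  6  7  8  9 10 11 12 13
g(k):  0  0  0  0  0  1  1  1  1  1  0  2  2  2
So g(13) = 2.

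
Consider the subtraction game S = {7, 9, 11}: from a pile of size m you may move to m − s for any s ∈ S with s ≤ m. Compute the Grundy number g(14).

2

Grundy values for subtraction set {7, 9, 11}:
k:     0  1  2  3  4  5  6  7  8  9 10 11 12 13 14
g(k):  0  0  0  0  0  0  0  1  1  1  1  1  1  1  2
So g(14) = 2.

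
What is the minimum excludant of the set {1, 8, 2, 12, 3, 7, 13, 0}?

4

The values 0, 1, 2, 3 are all present; 4 is the first non-negative integer missing from the set.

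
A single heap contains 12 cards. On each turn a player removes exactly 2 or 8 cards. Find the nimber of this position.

Grundy values for subtraction set {2, 8}:
k:     0  1  2  3  4  5  6  7  8  9 10 11 12
g(k):  0  0  1  1  0  0  1  1  2  2  0  0  1
So g(12) = 1.

1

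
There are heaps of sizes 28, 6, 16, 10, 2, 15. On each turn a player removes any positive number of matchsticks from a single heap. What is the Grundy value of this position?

13

Compute the nim-sum pairwise:
28 XOR 6 = 26
26 XOR 16 = 10
10 XOR 10 = 0
0 XOR 2 = 2
2 XOR 15 = 13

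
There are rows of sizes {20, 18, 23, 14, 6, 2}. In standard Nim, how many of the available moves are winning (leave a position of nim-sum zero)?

3

Nim-sum: 20 ⊕ 18 ⊕ 23 ⊕ 14 ⊕ 6 ⊕ 2 = 27.
The overall nim-sum is X = 27. A row of size p has a winning move iff p XOR X < p (reduce it to p XOR X).
  20: 20 XOR 27 = 15 < 20 — winning move (to 15).
  18: 18 XOR 27 = 9 < 18 — winning move (to 9).
  23: 23 XOR 27 = 12 < 23 — winning move (to 12).
  14: 14 XOR 27 = 21 ≥ 14 — no move.
  6: 6 XOR 27 = 29 ≥ 6 — no move.
  2: 2 XOR 27 = 25 ≥ 2 — no move.
That gives 3 winning moves.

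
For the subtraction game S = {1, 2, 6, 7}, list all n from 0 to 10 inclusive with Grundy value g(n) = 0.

0, 3, 8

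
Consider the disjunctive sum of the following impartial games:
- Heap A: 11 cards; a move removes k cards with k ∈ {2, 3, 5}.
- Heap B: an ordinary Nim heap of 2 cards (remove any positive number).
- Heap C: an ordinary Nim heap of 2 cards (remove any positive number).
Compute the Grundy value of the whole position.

2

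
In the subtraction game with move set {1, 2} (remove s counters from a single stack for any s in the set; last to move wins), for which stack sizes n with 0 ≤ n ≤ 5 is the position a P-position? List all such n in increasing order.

0, 3

Build the Grundy sequence with g(k) = mex{g(k−s) : s ∈ {1, 2}, s ≤ k}:
g(0) = mex{} = 0
g(1) = mex{0} = 1
g(2) = mex{0,1} = 2
g(3) = mex{1,2} = 0
g(4) = mex{0,2} = 1
g(5) = mex{0,1} = 2
The P-positions (g = 0) in 0..5 are 0, 3.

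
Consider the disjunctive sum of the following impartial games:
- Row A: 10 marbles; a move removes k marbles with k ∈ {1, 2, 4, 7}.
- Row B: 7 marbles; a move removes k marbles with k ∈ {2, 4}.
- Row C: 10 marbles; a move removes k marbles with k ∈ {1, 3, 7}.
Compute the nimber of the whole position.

1

For row A, compute g(0), g(1), … with moves {1, 2, 4, 7}:
k:     0  1  2  3  4  5  6  7  8  9 10
g(k):  0  1  2  0  1  2  0  1  2  0  1
So g(10) = 1.
Build the Grundy sequence for row B with g(k) = mex{g(k−s) : s ∈ {2, 4}, s ≤ k}:
k:     0  1  2  3  4  5  6  7
g(k):  0  0  1  1  2  2  0  0
So g(7) = 0.
Grundy values for row C (subtraction set {1, 3, 7}):
k:     0  1  2  3  4  5  6  7  8  9 10
g(k):  0  1  0  1  0  1  0  1  0  1  0
So g(10) = 0.
By the Sprague-Grundy theorem, the Grundy value of a sum of independent games is the XOR of the component values.
Combined value = 1 XOR 0 XOR 0 = 1.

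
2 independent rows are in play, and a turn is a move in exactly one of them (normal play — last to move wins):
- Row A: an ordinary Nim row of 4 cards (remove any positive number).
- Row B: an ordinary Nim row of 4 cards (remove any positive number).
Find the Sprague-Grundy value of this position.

Row A is a plain Nim row of size 4, so its Grundy value is 4.
Row B is a plain Nim row of size 4, so its Grundy value is 4.
By the Sprague-Grundy theorem, the Grundy value of a sum of independent games is the XOR of the component values.
Combined value = 4 ⊕ 4 = 0.

0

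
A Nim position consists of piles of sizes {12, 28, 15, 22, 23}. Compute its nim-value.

30

Bitwise XOR of the heap sizes:
  01100  (12)
  11100  (28)
  01111  (15)
  10110  (22)
  10111  (23)
  -----
  11110  (30)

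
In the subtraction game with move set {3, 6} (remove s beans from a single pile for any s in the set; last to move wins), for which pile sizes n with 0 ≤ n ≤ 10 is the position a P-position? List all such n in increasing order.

Build the Grundy sequence with g(k) = mex{g(k−s) : s ∈ {3, 6}, s ≤ k}:
k:     0  1  2  3  4  5  6  7  8  9 10
g(k):  0  0  0  1  1  1  2  2  2  0  0
The P-positions (g = 0) in 0..10 are 0, 1, 2, 9, 10.

0, 1, 2, 9, 10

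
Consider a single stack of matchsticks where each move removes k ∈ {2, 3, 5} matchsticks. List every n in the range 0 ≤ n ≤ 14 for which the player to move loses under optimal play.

Compute g(0), g(1), … for moves {2, 3, 5}:
k:     0  1  2  3  4  5  6  7  8  9 10 11 12 13 14
g(k):  0  0  1  1  2  2  3  0  0  1  1  2  2  3  0
The P-positions (g = 0) in 0..14 are 0, 1, 7, 8, 14.

0, 1, 7, 8, 14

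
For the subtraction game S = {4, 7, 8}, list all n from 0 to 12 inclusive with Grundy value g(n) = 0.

0, 1, 2, 3, 12

Grundy values for subtraction set {4, 7, 8}:
g(0) = mex{} = 0
g(1) = mex{} = 0
g(2) = mex{} = 0
g(3) = mex{} = 0
g(4) = mex{0} = 1
g(5) = mex{0} = 1
g(6) = mex{0} = 1
g(7) = mex{0} = 1
g(8) = mex{0,1} = 2
g(9) = mex{0,1} = 2
g(10) = mex{0,1} = 2
g(11) = mex{0,1} = 2
g(12) = mex{1,2} = 0
The P-positions (g = 0) in 0..12 are 0, 1, 2, 3, 12.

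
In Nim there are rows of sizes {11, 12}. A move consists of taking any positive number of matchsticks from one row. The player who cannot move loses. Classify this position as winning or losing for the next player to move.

Winning position

Compute the nim-sum pairwise:
11 ^ 12 = 7
The nim-sum is 7 ≠ 0, so this is an N-position: the player to move can win.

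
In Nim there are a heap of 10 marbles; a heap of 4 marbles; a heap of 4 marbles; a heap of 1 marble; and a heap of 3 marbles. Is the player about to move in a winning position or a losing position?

Winning position

Compute the nim-sum pairwise:
10 XOR 4 = 14
14 XOR 4 = 10
10 XOR 1 = 11
11 XOR 3 = 8
The nim-sum is 8 ≠ 0, so this is an N-position: the player to move can win.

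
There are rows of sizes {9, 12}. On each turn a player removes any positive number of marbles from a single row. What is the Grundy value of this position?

5

Nim-sum: 9 XOR 12 = 5.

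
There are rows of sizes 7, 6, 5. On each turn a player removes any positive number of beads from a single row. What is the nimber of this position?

4

Nim-sum: 7 ⊕ 6 ⊕ 5 = 4.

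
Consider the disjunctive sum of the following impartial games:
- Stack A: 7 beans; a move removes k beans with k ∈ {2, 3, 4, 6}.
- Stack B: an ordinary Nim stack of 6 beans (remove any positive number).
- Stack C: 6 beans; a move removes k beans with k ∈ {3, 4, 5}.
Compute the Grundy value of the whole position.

7

For stack A, compute g(0), g(1), … with moves {2, 3, 4, 6}:
k:     0  1  2  3  4  5  6  7
g(k):  0  0  1  1  2  2  3  3
So g(7) = 3.
Stack B is a plain Nim stack of size 6, so its Grundy value is 6.
For stack C, compute g(0), g(1), … with moves {3, 4, 5}:
g(0) = mex{} = 0
g(1) = mex{} = 0
g(2) = mex{} = 0
g(3) = mex{0} = 1
g(4) = mex{0} = 1
g(5) = mex{0} = 1
g(6) = mex{0,1} = 2
So g(6) = 2.
The value of a disjunctive sum is the nim-sum of the parts.
Combined value = 3 XOR 6 XOR 2 = 7.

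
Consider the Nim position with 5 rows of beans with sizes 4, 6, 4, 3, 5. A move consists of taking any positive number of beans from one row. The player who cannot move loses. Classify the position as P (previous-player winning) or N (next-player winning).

P-position

Bitwise XOR of the heap sizes:
  100  (4)
  110  (6)
  100  (4)
  011  (3)
  101  (5)
  ---
  000  (0)
The nim-sum is 0, so this is a P-position: the player to move is in a losing position under optimal play.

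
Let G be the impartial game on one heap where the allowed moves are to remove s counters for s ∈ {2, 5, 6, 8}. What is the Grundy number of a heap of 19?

2

Grundy values for subtraction set {2, 5, 6, 8}:
k:     0  1  2  3  4  5  6  7  8  9 10 11 12 13 14 15 16 17 18 19
g(k):  0  0  1  1  0  2  1  3  2  2  3  0  2  1  0  0  1  1  0  2
So g(19) = 2.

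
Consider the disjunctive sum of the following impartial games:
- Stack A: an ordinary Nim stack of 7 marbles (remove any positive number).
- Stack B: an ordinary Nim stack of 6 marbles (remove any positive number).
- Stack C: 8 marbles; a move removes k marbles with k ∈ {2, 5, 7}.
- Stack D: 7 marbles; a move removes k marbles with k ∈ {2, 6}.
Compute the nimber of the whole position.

2

Stack A is a plain Nim stack of size 7, so its Grundy value is 7.
Stack B is a plain Nim stack of size 6, so its Grundy value is 6.
For stack C, compute g(0), g(1), … with moves {2, 5, 7}:
k:     0  1  2  3  4  5  6  7  8
g(k):  0  0  1  1  0  2  1  3  2
So g(8) = 2.
For stack D, compute g(0), g(1), … with moves {2, 6}:
k:     0  1  2  3  4  5  6  7
g(k):  0  0  1  1  0  0  1  1
So g(7) = 1.
By the Sprague-Grundy theorem, the Grundy value of a sum of independent games is the XOR of the component values.
Combined value = 7 XOR 6 XOR 2 XOR 1 = 2.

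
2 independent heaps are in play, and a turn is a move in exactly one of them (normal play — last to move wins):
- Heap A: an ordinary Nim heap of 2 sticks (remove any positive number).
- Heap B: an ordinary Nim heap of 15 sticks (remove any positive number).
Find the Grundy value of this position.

Heap A is a plain Nim heap of size 2, so its Grundy value is 2.
Heap B is a plain Nim heap of size 15, so its Grundy value is 15.
The value of a disjunctive sum is the nim-sum of the parts.
Combined value = 2 XOR 15 = 13.

13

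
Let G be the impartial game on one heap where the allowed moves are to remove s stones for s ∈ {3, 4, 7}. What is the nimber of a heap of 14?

Build the Grundy sequence with g(k) = mex{g(k−s) : s ∈ {3, 4, 7}, s ≤ k}:
k:     0  1  2  3  4  5  6  7  8  9 10 11 12 13 14
g(k):  0  0  0  1  1  1  2  2  2  3  0  0  0  1  1
So g(14) = 1.

1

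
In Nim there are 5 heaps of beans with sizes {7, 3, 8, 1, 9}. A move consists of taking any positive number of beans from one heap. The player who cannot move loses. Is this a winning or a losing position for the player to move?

Nim-sum: 7 ⊕ 3 ⊕ 8 ⊕ 1 ⊕ 9 = 4.
The nim-sum is 4 ≠ 0, so this is an N-position: the player to move can win.

Winning position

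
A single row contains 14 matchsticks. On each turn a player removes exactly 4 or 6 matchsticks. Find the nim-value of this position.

1

Compute g(0), g(1), … for moves {4, 6}:
k:     0  1  2  3  4  5  6  7  8  9 10 11 12 13 14
g(k):  0  0  0  0  1  1  1  1  2  2  0  0  0  0  1
So g(14) = 1.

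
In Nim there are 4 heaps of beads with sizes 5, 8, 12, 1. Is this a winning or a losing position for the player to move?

Losing position

Write each in binary and XOR column by column:
  0101  (5)
  1000  (8)
  1100  (12)
  0001  (1)
  ----
  0000  (0)
The nim-sum is 0, so this is a P-position: the player to move is in a losing position under optimal play.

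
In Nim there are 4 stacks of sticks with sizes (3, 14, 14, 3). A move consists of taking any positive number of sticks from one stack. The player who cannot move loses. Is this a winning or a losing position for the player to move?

Losing position

Nim-sum: 3 ⊕ 14 ⊕ 14 ⊕ 3 = 0.
The nim-sum is 0, so this is a P-position: the player to move is in a losing position under optimal play.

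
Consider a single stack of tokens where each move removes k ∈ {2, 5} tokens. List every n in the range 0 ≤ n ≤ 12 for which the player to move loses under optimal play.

Build the Grundy sequence with g(k) = mex{g(k−s) : s ∈ {2, 5}, s ≤ k}:
k:     0  1  2  3  4  5  6  7  8  9 10 11 12
g(k):  0  0  1  1  0  2  1  0  0  1  1  0  2
The P-positions (g = 0) in 0..12 are 0, 1, 4, 7, 8, 11.

0, 1, 4, 7, 8, 11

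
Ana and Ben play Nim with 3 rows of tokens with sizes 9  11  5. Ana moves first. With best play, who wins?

Ana wins

Compute the nim-sum pairwise:
9 XOR 11 = 2
2 XOR 5 = 7
The nim-sum is 7 ≠ 0, so this is an N-position: the player to move can win; Ana has a winning move.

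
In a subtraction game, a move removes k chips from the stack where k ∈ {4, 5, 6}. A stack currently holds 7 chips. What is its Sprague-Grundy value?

1

Grundy values for subtraction set {4, 5, 6}:
g(0) = mex{} = 0
g(1) = mex{} = 0
g(2) = mex{} = 0
g(3) = mex{} = 0
g(4) = mex{0} = 1
g(5) = mex{0} = 1
g(6) = mex{0} = 1
g(7) = mex{0} = 1
So g(7) = 1.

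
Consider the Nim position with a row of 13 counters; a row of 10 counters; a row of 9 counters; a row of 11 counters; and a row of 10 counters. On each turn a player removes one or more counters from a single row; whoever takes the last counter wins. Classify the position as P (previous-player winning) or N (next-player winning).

Compute the nim-sum pairwise:
13 ⊕ 10 = 7
7 ⊕ 9 = 14
14 ⊕ 11 = 5
5 ⊕ 10 = 15
The nim-sum is 15 ≠ 0, so this is an N-position: the player to move can win.

N-position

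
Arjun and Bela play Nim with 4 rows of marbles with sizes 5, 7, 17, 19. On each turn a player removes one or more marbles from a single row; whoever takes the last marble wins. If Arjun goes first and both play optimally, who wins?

Bela wins

Write each in binary and XOR column by column:
  00101  (5)
  00111  (7)
  10001  (17)
  10011  (19)
  -----
  00000  (0)
The nim-sum is 0, so this is a P-position: the player to move is in a losing position under optimal play; Arjun is about to move from it and so loses — Bela wins.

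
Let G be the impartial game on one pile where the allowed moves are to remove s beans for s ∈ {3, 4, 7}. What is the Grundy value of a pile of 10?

0

Build the Grundy sequence with g(k) = mex{g(k−s) : s ∈ {3, 4, 7}, s ≤ k}:
k:     0  1  2  3  4  5  6  7  8  9 10
g(k):  0  0  0  1  1  1  2  2  2  3  0
So g(10) = 0.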